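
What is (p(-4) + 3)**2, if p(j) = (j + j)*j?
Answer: 1225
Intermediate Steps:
p(j) = 2*j**2 (p(j) = (2*j)*j = 2*j**2)
(p(-4) + 3)**2 = (2*(-4)**2 + 3)**2 = (2*16 + 3)**2 = (32 + 3)**2 = 35**2 = 1225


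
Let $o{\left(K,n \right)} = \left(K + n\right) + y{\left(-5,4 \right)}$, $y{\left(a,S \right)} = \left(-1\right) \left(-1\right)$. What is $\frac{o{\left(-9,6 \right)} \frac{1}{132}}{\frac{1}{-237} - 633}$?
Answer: $\frac{79}{3300484} \approx 2.3936 \cdot 10^{-5}$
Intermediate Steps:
$y{\left(a,S \right)} = 1$
$o{\left(K,n \right)} = 1 + K + n$ ($o{\left(K,n \right)} = \left(K + n\right) + 1 = 1 + K + n$)
$\frac{o{\left(-9,6 \right)} \frac{1}{132}}{\frac{1}{-237} - 633} = \frac{\left(1 - 9 + 6\right) \frac{1}{132}}{\frac{1}{-237} - 633} = \frac{\left(-2\right) \frac{1}{132}}{- \frac{1}{237} - 633} = - \frac{1}{66 \left(- \frac{150022}{237}\right)} = \left(- \frac{1}{66}\right) \left(- \frac{237}{150022}\right) = \frac{79}{3300484}$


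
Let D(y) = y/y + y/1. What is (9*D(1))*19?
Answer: 342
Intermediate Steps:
D(y) = 1 + y (D(y) = 1 + y*1 = 1 + y)
(9*D(1))*19 = (9*(1 + 1))*19 = (9*2)*19 = 18*19 = 342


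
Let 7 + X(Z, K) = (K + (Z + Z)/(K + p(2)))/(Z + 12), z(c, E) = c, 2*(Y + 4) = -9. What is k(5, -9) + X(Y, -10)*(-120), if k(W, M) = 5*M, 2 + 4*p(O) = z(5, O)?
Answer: 278385/259 ≈ 1074.8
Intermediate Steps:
Y = -17/2 (Y = -4 + (½)*(-9) = -4 - 9/2 = -17/2 ≈ -8.5000)
p(O) = ¾ (p(O) = -½ + (¼)*5 = -½ + 5/4 = ¾)
X(Z, K) = -7 + (K + 2*Z/(¾ + K))/(12 + Z) (X(Z, K) = -7 + (K + (Z + Z)/(K + ¾))/(Z + 12) = -7 + (K + (2*Z)/(¾ + K))/(12 + Z) = -7 + (K + 2*Z/(¾ + K))/(12 + Z))
k(5, -9) + X(Y, -10)*(-120) = 5*(-9) + ((-252 - 333*(-10) - 13*(-17/2) + 4*(-10)² - 28*(-10)*(-17/2))/(36 + 3*(-17/2) + 48*(-10) + 4*(-10)*(-17/2)))*(-120) = -45 + ((-252 + 3330 + 221/2 + 4*100 - 2380)/(36 - 51/2 - 480 + 340))*(-120) = -45 + ((-252 + 3330 + 221/2 + 400 - 2380)/(-259/2))*(-120) = -45 - 2/259*2417/2*(-120) = -45 - 2417/259*(-120) = -45 + 290040/259 = 278385/259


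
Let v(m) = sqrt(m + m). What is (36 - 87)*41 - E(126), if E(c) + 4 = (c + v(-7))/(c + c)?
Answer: -4175/2 - I*sqrt(14)/252 ≈ -2087.5 - 0.014848*I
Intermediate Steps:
v(m) = sqrt(2)*sqrt(m) (v(m) = sqrt(2*m) = sqrt(2)*sqrt(m))
E(c) = -4 + (c + I*sqrt(14))/(2*c) (E(c) = -4 + (c + sqrt(2)*sqrt(-7))/(c + c) = -4 + (c + sqrt(2)*(I*sqrt(7)))/((2*c)) = -4 + (c + I*sqrt(14))*(1/(2*c)) = -4 + (c + I*sqrt(14))/(2*c))
(36 - 87)*41 - E(126) = (36 - 87)*41 - (-7*126 + I*sqrt(14))/(2*126) = -51*41 - (-882 + I*sqrt(14))/(2*126) = -2091 - (-7/2 + I*sqrt(14)/252) = -2091 + (7/2 - I*sqrt(14)/252) = -4175/2 - I*sqrt(14)/252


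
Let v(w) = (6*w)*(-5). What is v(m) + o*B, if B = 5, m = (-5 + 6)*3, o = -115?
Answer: -665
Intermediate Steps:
m = 3 (m = 1*3 = 3)
v(w) = -30*w
v(m) + o*B = -30*3 - 115*5 = -90 - 575 = -665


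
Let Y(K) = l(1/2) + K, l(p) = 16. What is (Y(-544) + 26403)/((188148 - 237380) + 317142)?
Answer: 5175/53582 ≈ 0.096581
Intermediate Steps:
Y(K) = 16 + K
(Y(-544) + 26403)/((188148 - 237380) + 317142) = ((16 - 544) + 26403)/((188148 - 237380) + 317142) = (-528 + 26403)/(-49232 + 317142) = 25875/267910 = 25875*(1/267910) = 5175/53582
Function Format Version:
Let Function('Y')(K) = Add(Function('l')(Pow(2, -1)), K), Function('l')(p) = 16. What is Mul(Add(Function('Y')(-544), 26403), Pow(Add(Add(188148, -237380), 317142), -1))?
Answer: Rational(5175, 53582) ≈ 0.096581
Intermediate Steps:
Function('Y')(K) = Add(16, K)
Mul(Add(Function('Y')(-544), 26403), Pow(Add(Add(188148, -237380), 317142), -1)) = Mul(Add(Add(16, -544), 26403), Pow(Add(Add(188148, -237380), 317142), -1)) = Mul(Add(-528, 26403), Pow(Add(-49232, 317142), -1)) = Mul(25875, Pow(267910, -1)) = Mul(25875, Rational(1, 267910)) = Rational(5175, 53582)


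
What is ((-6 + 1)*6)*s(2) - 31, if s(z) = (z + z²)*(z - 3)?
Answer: 149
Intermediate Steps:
s(z) = (-3 + z)*(z + z²) (s(z) = (z + z²)*(-3 + z) = (-3 + z)*(z + z²))
((-6 + 1)*6)*s(2) - 31 = ((-6 + 1)*6)*(2*(-3 + 2² - 2*2)) - 31 = (-5*6)*(2*(-3 + 4 - 4)) - 31 = -60*(-3) - 31 = -30*(-6) - 31 = 180 - 31 = 149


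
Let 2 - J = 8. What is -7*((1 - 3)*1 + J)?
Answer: 56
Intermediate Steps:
J = -6 (J = 2 - 1*8 = 2 - 8 = -6)
-7*((1 - 3)*1 + J) = -7*((1 - 3)*1 - 6) = -7*(-2*1 - 6) = -7*(-2 - 6) = -7*(-8) = 56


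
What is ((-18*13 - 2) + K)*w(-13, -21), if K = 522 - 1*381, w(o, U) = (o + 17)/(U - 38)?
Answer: 380/59 ≈ 6.4407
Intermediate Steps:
w(o, U) = (17 + o)/(-38 + U)
K = 141 (K = 522 - 381 = 141)
((-18*13 - 2) + K)*w(-13, -21) = ((-18*13 - 2) + 141)*((17 - 13)/(-38 - 21)) = ((-234 - 2) + 141)*(4/(-59)) = (-236 + 141)*(-1/59*4) = -95*(-4/59) = 380/59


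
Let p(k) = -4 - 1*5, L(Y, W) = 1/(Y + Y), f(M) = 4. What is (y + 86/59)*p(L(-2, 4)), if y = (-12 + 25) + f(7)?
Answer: -9801/59 ≈ -166.12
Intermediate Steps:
L(Y, W) = 1/(2*Y)
p(k) = -9 (p(k) = -4 - 5 = -9)
y = 17 (y = (-12 + 25) + 4 = 13 + 4 = 17)
(y + 86/59)*p(L(-2, 4)) = (17 + 86/59)*(-9) = (1089/59)*(-9) = -9801/59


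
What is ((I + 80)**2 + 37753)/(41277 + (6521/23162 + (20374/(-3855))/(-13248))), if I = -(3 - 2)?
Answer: 13010207352137280/12206800857880847 ≈ 1.0658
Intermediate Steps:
I = -1 (I = -1*1 = -1)
((I + 80)**2 + 37753)/(41277 + (6521/23162 + (20374/(-3855))/(-13248))) = ((-1 + 80)**2 + 37753)/(41277 + (6521/23162 + (20374/(-3855))/(-13248))) = (79**2 + 37753)/(41277 + (6521*(1/23162) + (20374*(-1/3855))*(-1/13248))) = (6241 + 37753)/(41277 + (6521/23162 - 20374/3855*(-1/13248))) = 43994/(41277 + (6521/23162 + 10187/25535520)) = 43994/(41277 + 83376538607/295726857120) = 43994/(12206800857880847/295726857120) = 43994*(295726857120/12206800857880847) = 13010207352137280/12206800857880847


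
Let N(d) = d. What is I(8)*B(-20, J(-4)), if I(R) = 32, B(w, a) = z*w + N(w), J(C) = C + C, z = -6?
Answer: 3200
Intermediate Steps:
J(C) = 2*C
B(w, a) = -5*w (B(w, a) = -6*w + w = -5*w)
I(8)*B(-20, J(-4)) = 32*(-5*(-20)) = 32*100 = 3200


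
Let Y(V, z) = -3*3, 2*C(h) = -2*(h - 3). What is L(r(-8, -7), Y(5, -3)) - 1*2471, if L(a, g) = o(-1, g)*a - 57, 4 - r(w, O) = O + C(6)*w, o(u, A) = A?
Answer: -2411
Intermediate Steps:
C(h) = 3 - h (C(h) = (-2*(h - 3))/2 = (-2*(-3 + h))/2 = (6 - 2*h)/2 = 3 - h)
Y(V, z) = -9
r(w, O) = 4 - O + 3*w (r(w, O) = 4 - (O + (3 - 1*6)*w) = 4 - (O + (3 - 6)*w) = 4 - (O - 3*w) = 4 + (-O + 3*w) = 4 - O + 3*w)
L(a, g) = -57 + a*g (L(a, g) = g*a - 57 = a*g - 57 = -57 + a*g)
L(r(-8, -7), Y(5, -3)) - 1*2471 = (-57 + (4 - 1*(-7) + 3*(-8))*(-9)) - 1*2471 = (-57 + (4 + 7 - 24)*(-9)) - 2471 = (-57 - 13*(-9)) - 2471 = (-57 + 117) - 2471 = 60 - 2471 = -2411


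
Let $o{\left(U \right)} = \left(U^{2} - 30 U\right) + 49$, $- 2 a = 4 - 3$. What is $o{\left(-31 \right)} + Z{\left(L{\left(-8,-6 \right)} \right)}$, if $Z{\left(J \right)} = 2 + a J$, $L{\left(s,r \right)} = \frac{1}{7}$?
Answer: $\frac{27187}{14} \approx 1941.9$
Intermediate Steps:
$L{\left(s,r \right)} = \frac{1}{7}$
$a = - \frac{1}{2}$ ($a = - \frac{4 - 3}{2} = \left(- \frac{1}{2}\right) 1 = - \frac{1}{2} \approx -0.5$)
$Z{\left(J \right)} = 2 - \frac{J}{2}$
$o{\left(U \right)} = 49 + U^{2} - 30 U$
$o{\left(-31 \right)} + Z{\left(L{\left(-8,-6 \right)} \right)} = \left(49 + \left(-31\right)^{2} - -930\right) + \left(2 - \frac{1}{14}\right) = \left(49 + 961 + 930\right) + \left(2 - \frac{1}{14}\right) = 1940 + \frac{27}{14} = \frac{27187}{14}$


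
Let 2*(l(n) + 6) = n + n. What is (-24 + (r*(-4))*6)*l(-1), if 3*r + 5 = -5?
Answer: -392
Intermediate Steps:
l(n) = -6 + n (l(n) = -6 + (n + n)/2 = -6 + (2*n)/2 = -6 + n)
r = -10/3 (r = -5/3 + (1/3)*(-5) = -5/3 - 5/3 = -10/3 ≈ -3.3333)
(-24 + (r*(-4))*6)*l(-1) = (-24 - 10/3*(-4)*6)*(-6 - 1) = (-24 + (40/3)*6)*(-7) = (-24 + 80)*(-7) = 56*(-7) = -392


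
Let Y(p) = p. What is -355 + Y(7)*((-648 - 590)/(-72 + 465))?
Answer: -148181/393 ≈ -377.05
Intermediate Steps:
-355 + Y(7)*((-648 - 590)/(-72 + 465)) = -355 + 7*((-648 - 590)/(-72 + 465)) = -355 + 7*(-1238/393) = -355 - 8666/393 = -148181/393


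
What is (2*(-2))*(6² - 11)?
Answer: -100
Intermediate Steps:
(2*(-2))*(6² - 11) = -4*(36 - 11) = -4*25 = -100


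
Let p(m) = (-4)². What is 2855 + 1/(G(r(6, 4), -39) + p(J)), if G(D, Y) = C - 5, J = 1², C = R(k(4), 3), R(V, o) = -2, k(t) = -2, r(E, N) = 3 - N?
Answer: 25696/9 ≈ 2855.1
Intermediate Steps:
C = -2
J = 1
G(D, Y) = -7 (G(D, Y) = -2 - 5 = -7)
p(m) = 16
2855 + 1/(G(r(6, 4), -39) + p(J)) = 2855 + 1/(-7 + 16) = 2855 + 1/9 = 2855 + ⅑ = 25696/9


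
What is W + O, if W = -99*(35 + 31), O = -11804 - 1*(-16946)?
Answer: -1392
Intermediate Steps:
O = 5142 (O = -11804 + 16946 = 5142)
W = -6534 (W = -99*66 = -6534)
W + O = -6534 + 5142 = -1392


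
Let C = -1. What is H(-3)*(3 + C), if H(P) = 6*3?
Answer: 36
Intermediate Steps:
H(P) = 18
H(-3)*(3 + C) = 18*(3 - 1) = 18*2 = 36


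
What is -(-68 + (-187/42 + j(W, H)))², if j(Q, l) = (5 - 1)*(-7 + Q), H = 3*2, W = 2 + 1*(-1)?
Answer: -16410601/1764 ≈ -9303.1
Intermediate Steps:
W = 1 (W = 2 - 1 = 1)
H = 6
j(Q, l) = -28 + 4*Q (j(Q, l) = 4*(-7 + Q) = -28 + 4*Q)
-(-68 + (-187/42 + j(W, H)))² = -(-68 + (-187/42 + (-28 + 4*1)))² = -(-68 + (-187*1/42 + (-28 + 4)))² = -(-68 + (-187/42 - 24))² = -(-68 - 1195/42)² = -(-4051/42)² = -1*16410601/1764 = -16410601/1764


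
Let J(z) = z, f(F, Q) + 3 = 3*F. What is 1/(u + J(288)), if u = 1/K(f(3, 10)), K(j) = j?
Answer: 6/1729 ≈ 0.0034702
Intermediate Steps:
f(F, Q) = -3 + 3*F
u = ⅙ (u = 1/(-3 + 3*3) = 1/(-3 + 9) = 1/6 = ⅙ ≈ 0.16667)
1/(u + J(288)) = 1/(⅙ + 288) = 1/(1729/6) = 6/1729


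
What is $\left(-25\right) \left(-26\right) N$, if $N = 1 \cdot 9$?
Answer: $5850$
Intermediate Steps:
$N = 9$
$\left(-25\right) \left(-26\right) N = \left(-25\right) \left(-26\right) 9 = 650 \cdot 9 = 5850$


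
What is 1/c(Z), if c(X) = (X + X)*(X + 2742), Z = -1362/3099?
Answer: -1067089/2571485056 ≈ -0.00041497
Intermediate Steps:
Z = -454/1033 (Z = -1362*1/3099 = -454/1033 ≈ -0.43950)
c(X) = 2*X*(2742 + X) (c(X) = (2*X)*(2742 + X) = 2*X*(2742 + X))
1/c(Z) = 1/(2*(-454/1033)*(2742 - 454/1033)) = 1/(2*(-454/1033)*(2832032/1033)) = 1/(-2571485056/1067089) = -1067089/2571485056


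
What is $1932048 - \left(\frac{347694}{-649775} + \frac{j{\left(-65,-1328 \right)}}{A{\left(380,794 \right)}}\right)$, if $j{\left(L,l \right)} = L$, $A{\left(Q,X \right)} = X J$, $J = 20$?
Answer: $\frac{3987140362422419}{2063685400} \approx 1.932 \cdot 10^{6}$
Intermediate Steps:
$A{\left(Q,X \right)} = 20 X$ ($A{\left(Q,X \right)} = X 20 = 20 X$)
$1932048 - \left(\frac{347694}{-649775} + \frac{j{\left(-65,-1328 \right)}}{A{\left(380,794 \right)}}\right) = 1932048 - \left(\frac{347694}{-649775} - \frac{65}{20 \cdot 794}\right) = 1932048 - \left(347694 \left(- \frac{1}{649775}\right) - \frac{65}{15880}\right) = 1932048 - \left(- \frac{347694}{649775} - \frac{13}{3176}\right) = 1932048 - - \frac{1112723219}{2063685400} = 1932048 + \frac{1112723219}{2063685400} = \frac{3987140362422419}{2063685400}$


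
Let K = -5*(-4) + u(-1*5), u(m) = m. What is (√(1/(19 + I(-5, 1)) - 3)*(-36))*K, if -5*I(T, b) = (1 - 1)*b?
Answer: -1080*I*√266/19 ≈ -927.07*I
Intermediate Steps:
I(T, b) = 0 (I(T, b) = -(1 - 1)*b/5 = -0*b = -⅕*0 = 0)
K = 15 (K = -5*(-4) - 1*5 = 20 - 5 = 15)
(√(1/(19 + I(-5, 1)) - 3)*(-36))*K = (√(1/(19 + 0) - 3)*(-36))*15 = (√(1/19 - 3)*(-36))*15 = (√(-56/19)*(-36))*15 = ((2*I*√266/19)*(-36))*15 = -72*I*√266/19*15 = -1080*I*√266/19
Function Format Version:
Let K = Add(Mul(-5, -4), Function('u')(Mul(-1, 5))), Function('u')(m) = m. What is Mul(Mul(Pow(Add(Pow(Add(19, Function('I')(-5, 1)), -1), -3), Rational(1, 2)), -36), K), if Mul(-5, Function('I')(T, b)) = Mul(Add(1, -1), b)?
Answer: Mul(Rational(-1080, 19), I, Pow(266, Rational(1, 2))) ≈ Mul(-927.07, I)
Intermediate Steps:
Function('I')(T, b) = 0 (Function('I')(T, b) = Mul(Rational(-1, 5), Mul(Add(1, -1), b)) = Mul(Rational(-1, 5), Mul(0, b)) = Mul(Rational(-1, 5), 0) = 0)
K = 15 (K = Add(Mul(-5, -4), Mul(-1, 5)) = Add(20, -5) = 15)
Mul(Mul(Pow(Add(Pow(Add(19, Function('I')(-5, 1)), -1), -3), Rational(1, 2)), -36), K) = Mul(Mul(Pow(Add(Pow(Add(19, 0), -1), -3), Rational(1, 2)), -36), 15) = Mul(Mul(Pow(Add(Pow(19, -1), -3), Rational(1, 2)), -36), 15) = Mul(Mul(Pow(Add(Rational(1, 19), -3), Rational(1, 2)), -36), 15) = Mul(Mul(Pow(Rational(-56, 19), Rational(1, 2)), -36), 15) = Mul(Mul(Mul(Rational(2, 19), I, Pow(266, Rational(1, 2))), -36), 15) = Mul(Mul(Rational(-72, 19), I, Pow(266, Rational(1, 2))), 15) = Mul(Rational(-1080, 19), I, Pow(266, Rational(1, 2)))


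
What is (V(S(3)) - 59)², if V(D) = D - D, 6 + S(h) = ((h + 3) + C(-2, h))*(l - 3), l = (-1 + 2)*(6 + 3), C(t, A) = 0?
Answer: 3481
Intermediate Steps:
l = 9 (l = 1*9 = 9)
S(h) = 12 + 6*h (S(h) = -6 + ((h + 3) + 0)*(9 - 3) = -6 + ((3 + h) + 0)*6 = -6 + (3 + h)*6 = -6 + (18 + 6*h) = 12 + 6*h)
V(D) = 0
(V(S(3)) - 59)² = (0 - 59)² = (-59)² = 3481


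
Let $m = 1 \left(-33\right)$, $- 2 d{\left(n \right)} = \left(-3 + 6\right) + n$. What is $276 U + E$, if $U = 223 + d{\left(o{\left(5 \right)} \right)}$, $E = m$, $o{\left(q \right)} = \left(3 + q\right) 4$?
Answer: $56685$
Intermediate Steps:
$o{\left(q \right)} = 12 + 4 q$
$d{\left(n \right)} = - \frac{3}{2} - \frac{n}{2}$ ($d{\left(n \right)} = - \frac{\left(-3 + 6\right) + n}{2} = - \frac{3 + n}{2} = - \frac{3}{2} - \frac{n}{2}$)
$m = -33$
$E = -33$
$U = \frac{411}{2}$ ($U = 223 - \left(\frac{3}{2} + \frac{12 + 4 \cdot 5}{2}\right) = 223 - \left(\frac{3}{2} + \frac{12 + 20}{2}\right) = 223 - \frac{35}{2} = \frac{411}{2} \approx 205.5$)
$276 U + E = 276 \cdot \frac{411}{2} - 33 = 56718 - 33 = 56685$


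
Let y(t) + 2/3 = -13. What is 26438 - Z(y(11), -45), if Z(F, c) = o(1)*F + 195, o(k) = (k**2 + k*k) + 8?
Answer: 79139/3 ≈ 26380.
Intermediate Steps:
o(k) = 8 + 2*k**2 (o(k) = (k**2 + k**2) + 8 = 2*k**2 + 8 = 8 + 2*k**2)
y(t) = -41/3 (y(t) = -2/3 - 13 = -41/3)
Z(F, c) = 195 + 10*F (Z(F, c) = (8 + 2*1**2)*F + 195 = (8 + 2*1)*F + 195 = (8 + 2)*F + 195 = 10*F + 195 = 195 + 10*F)
26438 - Z(y(11), -45) = 26438 - (195 + 10*(-41/3)) = 26438 - (195 - 410/3) = 26438 - 1*175/3 = 26438 - 175/3 = 79139/3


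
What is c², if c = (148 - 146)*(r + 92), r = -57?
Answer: 4900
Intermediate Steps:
c = 70 (c = (148 - 146)*(-57 + 92) = 2*35 = 70)
c² = 70² = 4900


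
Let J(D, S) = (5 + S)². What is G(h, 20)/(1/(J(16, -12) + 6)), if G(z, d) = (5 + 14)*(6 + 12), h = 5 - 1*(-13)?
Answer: 18810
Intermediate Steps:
h = 18 (h = 5 + 13 = 18)
G(z, d) = 342 (G(z, d) = 19*18 = 342)
G(h, 20)/(1/(J(16, -12) + 6)) = 342/(1/((5 - 12)² + 6)) = 342/(1/((-7)² + 6)) = 342/(1/(49 + 6)) = 342/(1/55) = 342*55 = 18810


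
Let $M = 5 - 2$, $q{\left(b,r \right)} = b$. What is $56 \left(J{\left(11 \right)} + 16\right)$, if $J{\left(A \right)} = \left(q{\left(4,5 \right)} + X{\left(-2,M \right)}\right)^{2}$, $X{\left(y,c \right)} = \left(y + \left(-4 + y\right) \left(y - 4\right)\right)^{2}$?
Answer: $75354496$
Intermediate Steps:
$M = 3$
$X{\left(y,c \right)} = \left(y + \left(-4 + y\right)^{2}\right)^{2}$ ($X{\left(y,c \right)} = \left(y + \left(-4 + y\right) \left(-4 + y\right)\right)^{2} = \left(y + \left(-4 + y\right)^{2}\right)^{2}$)
$J{\left(A \right)} = 1345600$ ($J{\left(A \right)} = \left(4 + \left(-2 + \left(-4 - 2\right)^{2}\right)^{2}\right)^{2} = \left(4 + \left(-2 + \left(-6\right)^{2}\right)^{2}\right)^{2} = \left(4 + \left(-2 + 36\right)^{2}\right)^{2} = \left(4 + 34^{2}\right)^{2} = \left(4 + 1156\right)^{2} = 1160^{2} = 1345600$)
$56 \left(J{\left(11 \right)} + 16\right) = 56 \left(1345600 + 16\right) = 56 \cdot 1345616 = 75354496$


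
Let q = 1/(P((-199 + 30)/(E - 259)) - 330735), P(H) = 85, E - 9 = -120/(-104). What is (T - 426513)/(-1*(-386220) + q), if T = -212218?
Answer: -211196405150/127703642999 ≈ -1.6538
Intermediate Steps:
E = 132/13 (E = 9 - 120/(-104) = 9 - 120*(-1/104) = 9 + 15/13 = 132/13 ≈ 10.154)
q = -1/330650 (q = 1/(85 - 330735) = 1/(-330650) = -1/330650 ≈ -3.0243e-6)
(T - 426513)/(-1*(-386220) + q) = (-212218 - 426513)/(-1*(-386220) - 1/330650) = -638731/(386220 - 1/330650) = -638731/127703642999/330650 = -638731*330650/127703642999 = -211196405150/127703642999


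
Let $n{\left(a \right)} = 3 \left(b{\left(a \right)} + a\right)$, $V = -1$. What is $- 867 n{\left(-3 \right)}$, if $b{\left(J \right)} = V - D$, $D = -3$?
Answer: $2601$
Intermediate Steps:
$b{\left(J \right)} = 2$ ($b{\left(J \right)} = -1 - -3 = -1 + 3 = 2$)
$n{\left(a \right)} = 6 + 3 a$ ($n{\left(a \right)} = 3 \left(2 + a\right) = 6 + 3 a$)
$- 867 n{\left(-3 \right)} = - 867 \left(6 + 3 \left(-3\right)\right) = - 867 \left(6 - 9\right) = \left(-867\right) \left(-3\right) = 2601$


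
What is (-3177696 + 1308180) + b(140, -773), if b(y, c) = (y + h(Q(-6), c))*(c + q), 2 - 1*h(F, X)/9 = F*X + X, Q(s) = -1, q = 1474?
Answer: -1758758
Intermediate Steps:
h(F, X) = 18 - 9*X - 9*F*X (h(F, X) = 18 - 9*(F*X + X) = 18 - 9*(X + F*X) = 18 + (-9*X - 9*F*X) = 18 - 9*X - 9*F*X)
b(y, c) = (18 + y)*(1474 + c) (b(y, c) = (y + (18 - 9*c - 9*(-1)*c))*(c + 1474) = (y + (18 - 9*c + 9*c))*(1474 + c) = (y + 18)*(1474 + c) = (18 + y)*(1474 + c))
(-3177696 + 1308180) + b(140, -773) = (-3177696 + 1308180) + (26532 + 18*(-773) + 1474*140 - 773*140) = -1869516 + (26532 - 13914 + 206360 - 108220) = -1869516 + 110758 = -1758758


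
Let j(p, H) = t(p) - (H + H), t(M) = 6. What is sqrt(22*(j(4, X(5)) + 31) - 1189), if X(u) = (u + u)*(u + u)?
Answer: 5*I*sqrt(191) ≈ 69.101*I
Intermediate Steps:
X(u) = 4*u**2 (X(u) = (2*u)*(2*u) = 4*u**2)
j(p, H) = 6 - 2*H (j(p, H) = 6 - (H + H) = 6 - 2*H)
sqrt(22*(j(4, X(5)) + 31) - 1189) = sqrt(22*((6 - 8*5**2) + 31) - 1189) = sqrt(22*((6 - 8*25) + 31) - 1189) = sqrt(22*((6 - 2*100) + 31) - 1189) = sqrt(22*((6 - 200) + 31) - 1189) = sqrt(22*(-194 + 31) - 1189) = sqrt(22*(-163) - 1189) = sqrt(-3586 - 1189) = sqrt(-4775) = 5*I*sqrt(191)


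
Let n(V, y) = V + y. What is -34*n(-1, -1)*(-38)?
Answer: -2584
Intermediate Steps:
-34*n(-1, -1)*(-38) = -34*(-1 - 1)*(-38) = -34*(-2)*(-38) = 68*(-38) = -2584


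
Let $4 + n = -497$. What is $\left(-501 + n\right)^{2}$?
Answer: $1004004$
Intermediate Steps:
$n = -501$ ($n = -4 - 497 = -501$)
$\left(-501 + n\right)^{2} = \left(-501 - 501\right)^{2} = \left(-1002\right)^{2} = 1004004$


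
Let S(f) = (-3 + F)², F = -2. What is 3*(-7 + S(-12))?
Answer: 54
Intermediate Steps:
S(f) = 25 (S(f) = (-3 - 2)² = (-5)² = 25)
3*(-7 + S(-12)) = 3*(-7 + 25) = 3*18 = 54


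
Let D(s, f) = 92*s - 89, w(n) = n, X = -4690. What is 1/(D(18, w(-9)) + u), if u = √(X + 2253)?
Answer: 1567/2457926 - I*√2437/2457926 ≈ 0.00063753 - 2.0084e-5*I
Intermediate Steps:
u = I*√2437 (u = √(-4690 + 2253) = √(-2437) = I*√2437 ≈ 49.366*I)
D(s, f) = -89 + 92*s
1/(D(18, w(-9)) + u) = 1/((-89 + 92*18) + I*√2437) = 1/((-89 + 1656) + I*√2437) = 1/(1567 + I*√2437)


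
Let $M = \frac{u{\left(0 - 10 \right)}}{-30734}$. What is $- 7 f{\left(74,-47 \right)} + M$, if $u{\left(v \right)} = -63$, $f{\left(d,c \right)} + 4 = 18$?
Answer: $- \frac{3011869}{30734} \approx -97.998$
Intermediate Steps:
$f{\left(d,c \right)} = 14$ ($f{\left(d,c \right)} = -4 + 18 = 14$)
$M = \frac{63}{30734}$ ($M = - \frac{63}{-30734} = \left(-63\right) \left(- \frac{1}{30734}\right) = \frac{63}{30734} \approx 0.0020498$)
$- 7 f{\left(74,-47 \right)} + M = \left(-7\right) 14 + \frac{63}{30734} = -98 + \frac{63}{30734} = - \frac{3011869}{30734}$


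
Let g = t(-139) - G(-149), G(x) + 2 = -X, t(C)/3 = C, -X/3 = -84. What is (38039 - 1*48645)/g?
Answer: 10606/163 ≈ 65.068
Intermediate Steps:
X = 252 (X = -3*(-84) = 252)
t(C) = 3*C
G(x) = -254 (G(x) = -2 - 1*252 = -2 - 252 = -254)
g = -163 (g = 3*(-139) - 1*(-254) = -417 + 254 = -163)
(38039 - 1*48645)/g = (38039 - 1*48645)/(-163) = (38039 - 48645)*(-1/163) = -10606*(-1/163) = 10606/163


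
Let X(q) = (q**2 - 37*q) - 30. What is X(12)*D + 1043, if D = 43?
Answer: -13147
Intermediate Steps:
X(q) = -30 + q**2 - 37*q
X(12)*D + 1043 = (-30 + 12**2 - 37*12)*43 + 1043 = (-30 + 144 - 444)*43 + 1043 = -330*43 + 1043 = -14190 + 1043 = -13147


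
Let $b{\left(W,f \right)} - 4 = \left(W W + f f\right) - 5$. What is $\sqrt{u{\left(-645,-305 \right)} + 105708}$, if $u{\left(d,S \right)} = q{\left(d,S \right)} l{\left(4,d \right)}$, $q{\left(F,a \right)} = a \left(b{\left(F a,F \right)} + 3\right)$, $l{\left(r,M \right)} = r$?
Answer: $2 i \sqrt{11803848177433} \approx 6.8713 \cdot 10^{6} i$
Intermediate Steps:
$b{\left(W,f \right)} = -1 + W^{2} + f^{2}$ ($b{\left(W,f \right)} = 4 - \left(5 - W W - f f\right) = 4 - \left(5 - W^{2} - f^{2}\right) = 4 + \left(-5 + W^{2} + f^{2}\right) = -1 + W^{2} + f^{2}$)
$q{\left(F,a \right)} = a \left(2 + F^{2} + F^{2} a^{2}\right)$ ($q{\left(F,a \right)} = a \left(\left(-1 + \left(F a\right)^{2} + F^{2}\right) + 3\right) = a \left(\left(-1 + F^{2} a^{2} + F^{2}\right) + 3\right) = a \left(\left(-1 + F^{2} + F^{2} a^{2}\right) + 3\right) = a \left(2 + F^{2} + F^{2} a^{2}\right)$)
$u{\left(d,S \right)} = 4 S \left(2 + d^{2} + S^{2} d^{2}\right)$ ($u{\left(d,S \right)} = S \left(2 + d^{2} + d^{2} S^{2}\right) 4 = S \left(2 + d^{2} + S^{2} d^{2}\right) 4 = 4 S \left(2 + d^{2} + S^{2} d^{2}\right)$)
$\sqrt{u{\left(-645,-305 \right)} + 105708} = \sqrt{4 \left(-305\right) \left(2 + \left(-645\right)^{2} + \left(-305\right)^{2} \left(-645\right)^{2}\right) + 105708} = \sqrt{4 \left(-305\right) \left(2 + 416025 + 93025 \cdot 416025\right) + 105708} = \sqrt{4 \left(-305\right) \left(2 + 416025 + 38700725625\right) + 105708} = \sqrt{4 \left(-305\right) 38701141652 + 105708} = \sqrt{-47215392815440 + 105708} = \sqrt{-47215392709732} = 2 i \sqrt{11803848177433}$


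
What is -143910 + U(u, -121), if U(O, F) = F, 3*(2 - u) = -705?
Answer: -144031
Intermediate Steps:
u = 237 (u = 2 - ⅓*(-705) = 2 + 235 = 237)
-143910 + U(u, -121) = -143910 - 121 = -144031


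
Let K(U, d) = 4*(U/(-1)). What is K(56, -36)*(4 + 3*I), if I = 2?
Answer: -2240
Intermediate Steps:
K(U, d) = -4*U (K(U, d) = 4*(U*(-1)) = 4*(-U) = -4*U)
K(56, -36)*(4 + 3*I) = (-4*56)*(4 + 3*2) = -224*(4 + 6) = -224*10 = -2240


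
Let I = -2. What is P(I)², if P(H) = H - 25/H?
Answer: 441/4 ≈ 110.25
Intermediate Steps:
P(I)² = (-2 - 25/(-2))² = (-2 - 25*(-½))² = (-2 + 25/2)² = (21/2)² = 441/4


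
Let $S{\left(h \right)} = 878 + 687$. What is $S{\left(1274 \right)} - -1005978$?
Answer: $1007543$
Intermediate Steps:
$S{\left(h \right)} = 1565$
$S{\left(1274 \right)} - -1005978 = 1565 - -1005978 = 1565 + 1005978 = 1007543$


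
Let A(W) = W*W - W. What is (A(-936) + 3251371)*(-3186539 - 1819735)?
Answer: -20667916600422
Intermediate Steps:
A(W) = W**2 - W
(A(-936) + 3251371)*(-3186539 - 1819735) = (-936*(-1 - 936) + 3251371)*(-3186539 - 1819735) = (-936*(-937) + 3251371)*(-5006274) = (877032 + 3251371)*(-5006274) = 4128403*(-5006274) = -20667916600422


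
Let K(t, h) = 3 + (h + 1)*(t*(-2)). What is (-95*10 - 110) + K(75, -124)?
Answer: 17393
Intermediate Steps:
K(t, h) = 3 - 2*t*(1 + h) (K(t, h) = 3 + (1 + h)*(-2*t) = 3 - 2*t*(1 + h))
(-95*10 - 110) + K(75, -124) = (-95*10 - 110) + (3 - 2*75 - 2*(-124)*75) = (-950 - 110) + (3 - 150 + 18600) = -1060 + 18453 = 17393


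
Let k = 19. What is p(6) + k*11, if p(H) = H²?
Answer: 245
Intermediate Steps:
p(6) + k*11 = 6² + 19*11 = 36 + 209 = 245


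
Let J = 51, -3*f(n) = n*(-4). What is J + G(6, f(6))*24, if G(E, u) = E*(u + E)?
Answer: 2067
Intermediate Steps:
f(n) = 4*n/3 (f(n) = -n*(-4)/3 = -(-4)*n/3 = 4*n/3)
G(E, u) = E*(E + u)
J + G(6, f(6))*24 = 51 + (6*(6 + (4/3)*6))*24 = 51 + (6*(6 + 8))*24 = 51 + (6*14)*24 = 51 + 84*24 = 51 + 2016 = 2067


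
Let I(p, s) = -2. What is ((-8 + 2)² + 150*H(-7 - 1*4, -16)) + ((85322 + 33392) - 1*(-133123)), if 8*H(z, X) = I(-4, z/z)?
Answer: 503671/2 ≈ 2.5184e+5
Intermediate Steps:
H(z, X) = -¼ (H(z, X) = (⅛)*(-2) = -¼)
((-8 + 2)² + 150*H(-7 - 1*4, -16)) + ((85322 + 33392) - 1*(-133123)) = ((-8 + 2)² + 150*(-¼)) + ((85322 + 33392) - 1*(-133123)) = ((-6)² - 75/2) + (118714 + 133123) = (36 - 75/2) + 251837 = -3/2 + 251837 = 503671/2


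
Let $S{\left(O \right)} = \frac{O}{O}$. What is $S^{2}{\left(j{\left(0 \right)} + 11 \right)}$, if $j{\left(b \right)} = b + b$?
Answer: $1$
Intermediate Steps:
$j{\left(b \right)} = 2 b$
$S{\left(O \right)} = 1$
$S^{2}{\left(j{\left(0 \right)} + 11 \right)} = 1^{2} = 1$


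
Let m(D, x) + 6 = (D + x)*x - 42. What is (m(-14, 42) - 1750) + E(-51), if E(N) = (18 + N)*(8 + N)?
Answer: 797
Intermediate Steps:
E(N) = (8 + N)*(18 + N)
m(D, x) = -48 + x*(D + x) (m(D, x) = -6 + ((D + x)*x - 42) = -6 + (x*(D + x) - 42) = -6 + (-42 + x*(D + x)) = -48 + x*(D + x))
(m(-14, 42) - 1750) + E(-51) = ((-48 + 42² - 14*42) - 1750) + (144 + (-51)² + 26*(-51)) = ((-48 + 1764 - 588) - 1750) + (144 + 2601 - 1326) = (1128 - 1750) + 1419 = -622 + 1419 = 797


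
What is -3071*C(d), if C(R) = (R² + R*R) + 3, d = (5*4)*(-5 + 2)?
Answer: -22120413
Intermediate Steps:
d = -60 (d = 20*(-3) = -60)
C(R) = 3 + 2*R² (C(R) = (R² + R²) + 3 = 2*R² + 3 = 3 + 2*R²)
-3071*C(d) = -3071*(3 + 2*(-60)²) = -3071*(3 + 2*3600) = -3071*(3 + 7200) = -3071*7203 = -22120413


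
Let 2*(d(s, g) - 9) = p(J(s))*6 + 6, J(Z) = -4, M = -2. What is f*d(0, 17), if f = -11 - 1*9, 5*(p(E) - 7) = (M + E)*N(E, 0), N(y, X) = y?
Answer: -948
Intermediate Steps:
p(E) = 7 + E*(-2 + E)/5 (p(E) = 7 + ((-2 + E)*E)/5 = 7 + (E*(-2 + E))/5 = 7 + E*(-2 + E)/5)
f = -20 (f = -11 - 9 = -20)
d(s, g) = 237/5 (d(s, g) = 9 + ((7 - 2/5*(-4) + (1/5)*(-4)**2)*6 + 6)/2 = 9 + ((7 + 8/5 + (1/5)*16)*6 + 6)/2 = 9 + ((7 + 8/5 + 16/5)*6 + 6)/2 = 9 + ((59/5)*6 + 6)/2 = 9 + (354/5 + 6)/2 = 9 + (1/2)*(384/5) = 9 + 192/5 = 237/5)
f*d(0, 17) = -20*237/5 = -948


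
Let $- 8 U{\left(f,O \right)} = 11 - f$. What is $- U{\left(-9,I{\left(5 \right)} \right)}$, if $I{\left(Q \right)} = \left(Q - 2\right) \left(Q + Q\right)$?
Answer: $\frac{5}{2} \approx 2.5$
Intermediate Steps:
$I{\left(Q \right)} = 2 Q \left(-2 + Q\right)$ ($I{\left(Q \right)} = \left(-2 + Q\right) 2 Q = 2 Q \left(-2 + Q\right)$)
$U{\left(f,O \right)} = - \frac{11}{8} + \frac{f}{8}$ ($U{\left(f,O \right)} = - \frac{11 - f}{8} = - \frac{11}{8} + \frac{f}{8}$)
$- U{\left(-9,I{\left(5 \right)} \right)} = - (- \frac{11}{8} + \frac{1}{8} \left(-9\right)) = - (- \frac{11}{8} - \frac{9}{8}) = \left(-1\right) \left(- \frac{5}{2}\right) = \frac{5}{2}$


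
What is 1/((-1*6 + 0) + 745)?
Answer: 1/739 ≈ 0.0013532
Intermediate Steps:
1/((-1*6 + 0) + 745) = 1/((-6 + 0) + 745) = 1/(-6 + 745) = 1/739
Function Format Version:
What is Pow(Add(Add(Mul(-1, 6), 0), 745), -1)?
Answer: Rational(1, 739) ≈ 0.0013532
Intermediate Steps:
Pow(Add(Add(Mul(-1, 6), 0), 745), -1) = Pow(Add(Add(-6, 0), 745), -1) = Pow(Add(-6, 745), -1) = Pow(739, -1) = Rational(1, 739)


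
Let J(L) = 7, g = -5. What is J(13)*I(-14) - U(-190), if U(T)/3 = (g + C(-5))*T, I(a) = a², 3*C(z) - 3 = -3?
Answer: -1478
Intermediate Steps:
C(z) = 0 (C(z) = 1 + (⅓)*(-3) = 1 - 1 = 0)
U(T) = -15*T (U(T) = 3*((-5 + 0)*T) = 3*(-5*T) = -15*T)
J(13)*I(-14) - U(-190) = 7*(-14)² - (-15)*(-190) = 7*196 - 1*2850 = 1372 - 2850 = -1478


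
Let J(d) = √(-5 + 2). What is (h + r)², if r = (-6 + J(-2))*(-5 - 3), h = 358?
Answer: 164644 - 6496*I*√3 ≈ 1.6464e+5 - 11251.0*I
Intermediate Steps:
J(d) = I*√3 (J(d) = √(-3) = I*√3)
r = 48 - 8*I*√3 (r = (-6 + I*√3)*(-5 - 3) = (-6 + I*√3)*(-8) = 48 - 8*I*√3 ≈ 48.0 - 13.856*I)
(h + r)² = (358 + (48 - 8*I*√3))² = (406 - 8*I*√3)²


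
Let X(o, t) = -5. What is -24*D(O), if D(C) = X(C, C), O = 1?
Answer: 120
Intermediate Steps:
D(C) = -5
-24*D(O) = -24*(-5) = 120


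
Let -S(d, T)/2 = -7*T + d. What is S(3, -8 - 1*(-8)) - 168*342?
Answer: -57462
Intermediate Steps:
S(d, T) = -2*d + 14*T (S(d, T) = -2*(-7*T + d) = -2*(d - 7*T) = -2*d + 14*T)
S(3, -8 - 1*(-8)) - 168*342 = (-2*3 + 14*(-8 - 1*(-8))) - 168*342 = (-6 + 14*(-8 + 8)) - 57456 = (-6 + 14*0) - 57456 = (-6 + 0) - 57456 = -6 - 57456 = -57462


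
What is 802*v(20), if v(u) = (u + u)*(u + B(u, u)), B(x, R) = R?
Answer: 1283200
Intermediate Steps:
v(u) = 4*u**2 (v(u) = (u + u)*(u + u) = (2*u)*(2*u) = 4*u**2)
802*v(20) = 802*(4*20**2) = 802*(4*400) = 802*1600 = 1283200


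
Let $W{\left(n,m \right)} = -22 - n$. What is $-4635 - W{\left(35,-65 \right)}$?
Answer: $-4578$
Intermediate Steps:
$-4635 - W{\left(35,-65 \right)} = -4635 - \left(-22 - 35\right) = -4635 - -57 = -4635 + 57 = -4578$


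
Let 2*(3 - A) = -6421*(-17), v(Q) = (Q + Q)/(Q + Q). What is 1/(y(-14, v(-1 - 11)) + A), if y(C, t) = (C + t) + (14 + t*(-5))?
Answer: -2/109159 ≈ -1.8322e-5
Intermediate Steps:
v(Q) = 1 (v(Q) = (2*Q)/((2*Q)) = (2*Q)*(1/(2*Q)) = 1)
A = -109151/2 (A = 3 - (-6421)*(-17)/2 = 3 - 1/2*109157 = 3 - 109157/2 = -109151/2 ≈ -54576.)
y(C, t) = 14 + C - 4*t (y(C, t) = (C + t) + (14 - 5*t) = 14 + C - 4*t)
1/(y(-14, v(-1 - 11)) + A) = 1/((14 - 14 - 4*1) - 109151/2) = 1/((14 - 14 - 4) - 109151/2) = 1/(-4 - 109151/2) = 1/(-109159/2) = -2/109159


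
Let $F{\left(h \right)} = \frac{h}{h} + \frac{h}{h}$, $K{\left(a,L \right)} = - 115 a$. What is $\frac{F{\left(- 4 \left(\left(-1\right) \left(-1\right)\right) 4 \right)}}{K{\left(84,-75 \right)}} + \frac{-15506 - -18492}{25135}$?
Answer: $\frac{2879449}{24280410} \approx 0.11859$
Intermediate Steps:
$F{\left(h \right)} = 2$ ($F{\left(h \right)} = 1 + 1 = 2$)
$\frac{F{\left(- 4 \left(\left(-1\right) \left(-1\right)\right) 4 \right)}}{K{\left(84,-75 \right)}} + \frac{-15506 - -18492}{25135} = \frac{2}{\left(-115\right) 84} + \frac{-15506 - -18492}{25135} = \frac{2}{-9660} + \left(-15506 + 18492\right) \frac{1}{25135} = 2 \left(- \frac{1}{9660}\right) + 2986 \cdot \frac{1}{25135} = - \frac{1}{4830} + \frac{2986}{25135} = \frac{2879449}{24280410}$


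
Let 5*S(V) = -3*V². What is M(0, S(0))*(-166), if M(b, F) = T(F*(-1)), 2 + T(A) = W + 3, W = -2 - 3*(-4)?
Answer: -1826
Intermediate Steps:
W = 10 (W = -2 + 12 = 10)
S(V) = -3*V²/5 (S(V) = (-3*V²)/5 = -3*V²/5)
T(A) = 11 (T(A) = -2 + (10 + 3) = -2 + 13 = 11)
M(b, F) = 11
M(0, S(0))*(-166) = 11*(-166) = -1826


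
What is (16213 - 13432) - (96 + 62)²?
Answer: -22183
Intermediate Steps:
(16213 - 13432) - (96 + 62)² = 2781 - 1*158² = 2781 - 1*24964 = 2781 - 24964 = -22183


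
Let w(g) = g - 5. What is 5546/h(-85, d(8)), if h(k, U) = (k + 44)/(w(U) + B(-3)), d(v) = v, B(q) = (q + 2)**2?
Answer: -22184/41 ≈ -541.07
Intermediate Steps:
B(q) = (2 + q)**2
w(g) = -5 + g
h(k, U) = (44 + k)/(-4 + U) (h(k, U) = (k + 44)/((-5 + U) + (2 - 3)**2) = (44 + k)/((-5 + U) + (-1)**2) = (44 + k)/((-5 + U) + 1) = (44 + k)/(-4 + U))
5546/h(-85, d(8)) = 5546/(((44 - 85)/(-4 + 8))) = 5546/((-41/4)) = 5546/(((1/4)*(-41))) = 5546/(-41/4) = 5546*(-4/41) = -22184/41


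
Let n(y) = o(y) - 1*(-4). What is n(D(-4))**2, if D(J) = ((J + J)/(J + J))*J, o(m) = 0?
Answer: 16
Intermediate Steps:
D(J) = J (D(J) = ((2*J)/((2*J)))*J = ((2*J)*(1/(2*J)))*J = 1*J = J)
n(y) = 4 (n(y) = 0 - 1*(-4) = 0 + 4 = 4)
n(D(-4))**2 = 4**2 = 16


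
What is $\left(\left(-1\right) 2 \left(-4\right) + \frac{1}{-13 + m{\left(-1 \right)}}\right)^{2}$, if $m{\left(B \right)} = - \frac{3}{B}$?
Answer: $\frac{6241}{100} \approx 62.41$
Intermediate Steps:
$\left(\left(-1\right) 2 \left(-4\right) + \frac{1}{-13 + m{\left(-1 \right)}}\right)^{2} = \left(\left(-1\right) 2 \left(-4\right) + \frac{1}{-13 - \frac{3}{-1}}\right)^{2} = \left(\left(-2\right) \left(-4\right) + \frac{1}{-13 - -3}\right)^{2} = \left(8 + \frac{1}{-13 + 3}\right)^{2} = \left(8 + \frac{1}{-10}\right)^{2} = \left(8 - \frac{1}{10}\right)^{2} = \left(\frac{79}{10}\right)^{2} = \frac{6241}{100}$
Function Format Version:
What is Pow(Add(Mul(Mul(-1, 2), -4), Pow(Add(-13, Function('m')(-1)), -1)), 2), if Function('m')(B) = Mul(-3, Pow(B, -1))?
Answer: Rational(6241, 100) ≈ 62.410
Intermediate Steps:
Pow(Add(Mul(Mul(-1, 2), -4), Pow(Add(-13, Function('m')(-1)), -1)), 2) = Pow(Add(Mul(Mul(-1, 2), -4), Pow(Add(-13, Mul(-3, Pow(-1, -1))), -1)), 2) = Pow(Add(Mul(-2, -4), Pow(Add(-13, Mul(-3, -1)), -1)), 2) = Pow(Add(8, Pow(Add(-13, 3), -1)), 2) = Pow(Add(8, Pow(-10, -1)), 2) = Pow(Add(8, Rational(-1, 10)), 2) = Pow(Rational(79, 10), 2) = Rational(6241, 100)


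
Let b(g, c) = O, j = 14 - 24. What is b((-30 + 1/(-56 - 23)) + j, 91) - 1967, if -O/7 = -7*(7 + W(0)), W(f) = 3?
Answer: -1477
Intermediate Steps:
j = -10
O = 490 (O = -(-49)*(7 + 3) = -(-49)*10 = -7*(-70) = 490)
b(g, c) = 490
b((-30 + 1/(-56 - 23)) + j, 91) - 1967 = 490 - 1967 = -1477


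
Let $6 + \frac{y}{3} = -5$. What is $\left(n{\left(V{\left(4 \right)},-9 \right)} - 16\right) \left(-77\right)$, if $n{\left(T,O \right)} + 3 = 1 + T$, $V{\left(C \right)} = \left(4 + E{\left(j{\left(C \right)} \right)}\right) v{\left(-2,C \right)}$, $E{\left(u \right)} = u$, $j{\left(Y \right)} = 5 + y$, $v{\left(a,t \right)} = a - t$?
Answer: $-9702$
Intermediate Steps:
$y = -33$ ($y = -18 + 3 \left(-5\right) = -18 - 15 = -33$)
$j{\left(Y \right)} = -28$ ($j{\left(Y \right)} = 5 - 33 = -28$)
$V{\left(C \right)} = 48 + 24 C$ ($V{\left(C \right)} = \left(4 - 28\right) \left(-2 - C\right) = - 24 \left(-2 - C\right) = 48 + 24 C$)
$n{\left(T,O \right)} = -2 + T$ ($n{\left(T,O \right)} = -3 + \left(1 + T\right) = -2 + T$)
$\left(n{\left(V{\left(4 \right)},-9 \right)} - 16\right) \left(-77\right) = \left(\left(-2 + \left(48 + 24 \cdot 4\right)\right) - 16\right) \left(-77\right) = \left(\left(-2 + \left(48 + 96\right)\right) - 16\right) \left(-77\right) = \left(\left(-2 + 144\right) - 16\right) \left(-77\right) = \left(142 - 16\right) \left(-77\right) = 126 \left(-77\right) = -9702$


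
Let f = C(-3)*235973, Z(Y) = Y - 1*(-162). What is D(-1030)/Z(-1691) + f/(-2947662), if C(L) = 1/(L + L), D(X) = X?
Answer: 18577353877/27041851188 ≈ 0.68699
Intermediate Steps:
Z(Y) = 162 + Y (Z(Y) = Y + 162 = 162 + Y)
C(L) = 1/(2*L)
f = -235973/6 (f = ((1/2)/(-3))*235973 = ((1/2)*(-1/3))*235973 = -1/6*235973 = -235973/6 ≈ -39329.)
D(-1030)/Z(-1691) + f/(-2947662) = -1030/(162 - 1691) - 235973/6/(-2947662) = -1030/(-1529) - 235973/6*(-1/2947662) = -1030*(-1/1529) + 235973/17685972 = 1030/1529 + 235973/17685972 = 18577353877/27041851188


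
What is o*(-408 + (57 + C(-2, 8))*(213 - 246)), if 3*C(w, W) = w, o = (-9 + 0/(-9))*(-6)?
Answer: -122418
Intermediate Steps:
o = 54 (o = (-9 + 0*(-1/9))*(-6) = (-9 + 0)*(-6) = -9*(-6) = 54)
C(w, W) = w/3
o*(-408 + (57 + C(-2, 8))*(213 - 246)) = 54*(-408 + (57 + (1/3)*(-2))*(213 - 246)) = 54*(-408 + (57 - 2/3)*(-33)) = 54*(-408 + (169/3)*(-33)) = 54*(-408 - 1859) = 54*(-2267) = -122418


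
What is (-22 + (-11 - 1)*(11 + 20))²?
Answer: 155236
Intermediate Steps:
(-22 + (-11 - 1)*(11 + 20))² = (-22 - 12*31)² = (-22 - 372)² = (-394)² = 155236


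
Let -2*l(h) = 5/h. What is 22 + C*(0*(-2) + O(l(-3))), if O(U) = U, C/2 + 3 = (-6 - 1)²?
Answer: 296/3 ≈ 98.667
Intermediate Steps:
C = 92 (C = -6 + 2*(-6 - 1)² = -6 + 2*(-7)² = -6 + 2*49 = -6 + 98 = 92)
l(h) = -5/(2*h)
22 + C*(0*(-2) + O(l(-3))) = 22 + 92*(0*(-2) - 5/2/(-3)) = 22 + 92*(0 - 5/2*(-⅓)) = 22 + 92*(0 + ⅚) = 22 + 92*(⅚) = 22 + 230/3 = 296/3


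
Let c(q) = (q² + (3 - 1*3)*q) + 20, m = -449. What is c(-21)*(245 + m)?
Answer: -94044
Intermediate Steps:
c(q) = 20 + q² (c(q) = (q² + (3 - 3)*q) + 20 = (q² + 0*q) + 20 = (q² + 0) + 20 = q² + 20 = 20 + q²)
c(-21)*(245 + m) = (20 + (-21)²)*(245 - 449) = (20 + 441)*(-204) = 461*(-204) = -94044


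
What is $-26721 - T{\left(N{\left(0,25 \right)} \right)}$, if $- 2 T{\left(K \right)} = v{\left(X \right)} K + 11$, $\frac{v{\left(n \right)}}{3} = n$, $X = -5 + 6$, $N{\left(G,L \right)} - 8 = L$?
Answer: $-26666$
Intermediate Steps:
$N{\left(G,L \right)} = 8 + L$
$X = 1$
$v{\left(n \right)} = 3 n$
$T{\left(K \right)} = - \frac{11}{2} - \frac{3 K}{2}$ ($T{\left(K \right)} = - \frac{3 \cdot 1 K + 11}{2} = - \frac{3 K + 11}{2} = - \frac{11 + 3 K}{2} = - \frac{11}{2} - \frac{3 K}{2}$)
$-26721 - T{\left(N{\left(0,25 \right)} \right)} = -26721 - \left(- \frac{11}{2} - \frac{3 \left(8 + 25\right)}{2}\right) = -26721 - \left(- \frac{11}{2} - \frac{99}{2}\right) = -26721 - -55 = -26721 + 55 = -26666$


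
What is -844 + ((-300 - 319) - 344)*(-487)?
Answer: 468137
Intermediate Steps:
-844 + ((-300 - 319) - 344)*(-487) = -844 + (-619 - 344)*(-487) = -844 - 963*(-487) = -844 + 468981 = 468137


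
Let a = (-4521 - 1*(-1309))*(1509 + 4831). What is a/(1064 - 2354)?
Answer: 2036408/129 ≈ 15786.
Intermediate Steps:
a = -20364080 (a = (-4521 + 1309)*6340 = -3212*6340 = -20364080)
a/(1064 - 2354) = -20364080/(1064 - 2354) = -20364080/(-1290) = -20364080*(-1/1290) = 2036408/129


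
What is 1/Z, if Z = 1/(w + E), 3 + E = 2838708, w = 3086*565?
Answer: 4582295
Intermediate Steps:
w = 1743590
E = 2838705 (E = -3 + 2838708 = 2838705)
Z = 1/4582295 (Z = 1/(1743590 + 2838705) = 1/4582295 ≈ 2.1823e-7)
1/Z = 1/(1/4582295) = 4582295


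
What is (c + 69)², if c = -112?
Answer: 1849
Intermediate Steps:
(c + 69)² = (-112 + 69)² = (-43)² = 1849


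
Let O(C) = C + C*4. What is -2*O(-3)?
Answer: 30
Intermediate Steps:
O(C) = 5*C (O(C) = C + 4*C = 5*C)
-2*O(-3) = -10*(-3) = -2*(-15) = 30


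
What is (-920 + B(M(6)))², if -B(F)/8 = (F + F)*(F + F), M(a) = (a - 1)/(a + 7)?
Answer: 24423438400/28561 ≈ 8.5513e+5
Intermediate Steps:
M(a) = (-1 + a)/(7 + a)
B(F) = -32*F² (B(F) = -8*(F + F)*(F + F) = -8*2*F*2*F = -32*F²)
(-920 + B(M(6)))² = (-920 - 32*(-1 + 6)²/(7 + 6)²)² = (-920 - 32*(5/13)²)² = (-920 - 32*25/169)² = (-920 - 800/169)² = (-156280/169)² = 24423438400/28561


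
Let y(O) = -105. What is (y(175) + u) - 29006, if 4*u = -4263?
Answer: -120707/4 ≈ -30177.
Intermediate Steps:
u = -4263/4 (u = (¼)*(-4263) = -4263/4 ≈ -1065.8)
(y(175) + u) - 29006 = (-105 - 4263/4) - 29006 = -4683/4 - 29006 = -120707/4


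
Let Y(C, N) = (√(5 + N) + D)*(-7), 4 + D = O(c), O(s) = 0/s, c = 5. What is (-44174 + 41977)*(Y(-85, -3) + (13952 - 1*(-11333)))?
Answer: -55612661 + 15379*√2 ≈ -5.5591e+7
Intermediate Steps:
O(s) = 0
D = -4 (D = -4 + 0 = -4)
Y(C, N) = 28 - 7*√(5 + N) (Y(C, N) = (√(5 + N) - 4)*(-7) = (-4 + √(5 + N))*(-7) = 28 - 7*√(5 + N))
(-44174 + 41977)*(Y(-85, -3) + (13952 - 1*(-11333))) = (-44174 + 41977)*((28 - 7*√(5 - 3)) + (13952 - 1*(-11333))) = -2197*((28 - 7*√2) + (13952 + 11333)) = -2197*((28 - 7*√2) + 25285) = -2197*(25313 - 7*√2) = -55612661 + 15379*√2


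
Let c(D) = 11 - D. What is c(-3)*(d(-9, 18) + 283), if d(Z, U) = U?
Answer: 4214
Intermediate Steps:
c(-3)*(d(-9, 18) + 283) = (11 - 1*(-3))*(18 + 283) = (11 + 3)*301 = 14*301 = 4214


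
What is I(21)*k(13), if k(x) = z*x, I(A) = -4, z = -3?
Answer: 156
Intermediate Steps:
k(x) = -3*x
I(21)*k(13) = -(-12)*13 = -4*(-39) = 156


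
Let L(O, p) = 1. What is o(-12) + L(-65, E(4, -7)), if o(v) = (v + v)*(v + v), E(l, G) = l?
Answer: 577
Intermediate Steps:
o(v) = 4*v² (o(v) = (2*v)*(2*v) = 4*v²)
o(-12) + L(-65, E(4, -7)) = 4*(-12)² + 1 = 4*144 + 1 = 576 + 1 = 577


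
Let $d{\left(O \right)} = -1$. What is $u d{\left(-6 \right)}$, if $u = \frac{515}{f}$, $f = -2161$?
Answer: $\frac{515}{2161} \approx 0.23832$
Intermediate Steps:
$u = - \frac{515}{2161}$ ($u = \frac{515}{-2161} = 515 \left(- \frac{1}{2161}\right) = - \frac{515}{2161} \approx -0.23832$)
$u d{\left(-6 \right)} = \left(- \frac{515}{2161}\right) \left(-1\right) = \frac{515}{2161}$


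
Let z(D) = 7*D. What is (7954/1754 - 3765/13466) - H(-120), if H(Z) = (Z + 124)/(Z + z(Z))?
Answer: 6036190081/1417161840 ≈ 4.2594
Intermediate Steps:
H(Z) = (124 + Z)/(8*Z) (H(Z) = (Z + 124)/(Z + 7*Z) = (124 + Z)/((8*Z)) = (124 + Z)*(1/(8*Z)) = (124 + Z)/(8*Z))
(7954/1754 - 3765/13466) - H(-120) = (7954/1754 - 3765/13466) - (124 - 120)/(8*(-120)) = (7954*(1/1754) - 3765*1/13466) - (-1)*4/(8*120) = (3977/877 - 3765/13466) - 1*(-1/240) = 50252377/11809682 + 1/240 = 6036190081/1417161840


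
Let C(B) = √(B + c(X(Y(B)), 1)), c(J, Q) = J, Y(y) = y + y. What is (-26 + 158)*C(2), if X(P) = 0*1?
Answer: 132*√2 ≈ 186.68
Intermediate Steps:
Y(y) = 2*y
X(P) = 0
C(B) = √B (C(B) = √(B + 0) = √B)
(-26 + 158)*C(2) = (-26 + 158)*√2 = 132*√2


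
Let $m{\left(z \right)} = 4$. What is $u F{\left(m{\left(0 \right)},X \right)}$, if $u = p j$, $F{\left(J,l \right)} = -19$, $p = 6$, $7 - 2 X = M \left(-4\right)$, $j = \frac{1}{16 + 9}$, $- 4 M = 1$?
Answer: $- \frac{114}{25} \approx -4.56$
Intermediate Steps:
$M = - \frac{1}{4}$ ($M = \left(- \frac{1}{4}\right) 1 = - \frac{1}{4} \approx -0.25$)
$j = \frac{1}{25} \approx 0.04$
$X = 3$ ($X = \frac{7}{2} - \frac{\left(- \frac{1}{4}\right) \left(-4\right)}{2} = \frac{7}{2} - \frac{1}{2} = 3$)
$u = \frac{6}{25}$ ($u = 6 \cdot \frac{1}{25} = \frac{6}{25} \approx 0.24$)
$u F{\left(m{\left(0 \right)},X \right)} = \frac{6}{25} \left(-19\right) = - \frac{114}{25}$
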